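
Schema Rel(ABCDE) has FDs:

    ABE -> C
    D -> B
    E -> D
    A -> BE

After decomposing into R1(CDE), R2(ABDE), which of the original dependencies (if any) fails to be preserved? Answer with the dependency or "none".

Check ABE → C: no single fragment contains all of {ABCE}, and the restricted closure of {ABE} across the fragments never reaches {C}.
D → B is preserved.
E → D is preserved.
A → BE is preserved.

ABE -> C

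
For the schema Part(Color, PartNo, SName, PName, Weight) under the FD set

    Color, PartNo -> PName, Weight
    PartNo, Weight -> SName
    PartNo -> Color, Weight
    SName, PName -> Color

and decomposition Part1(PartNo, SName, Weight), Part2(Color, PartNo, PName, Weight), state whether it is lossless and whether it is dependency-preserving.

lossless but not dependency-preserving

Lossless test: (PartNo, Weight)⁺ = {Color, PartNo, SName, PName, Weight}, which contains all of one fragment — lossless.
Dependency preservation: the restricted closure of {SName, PName} across the fragments never reaches {Color}, so SName, PName → Color cannot be enforced without a join — not preserved.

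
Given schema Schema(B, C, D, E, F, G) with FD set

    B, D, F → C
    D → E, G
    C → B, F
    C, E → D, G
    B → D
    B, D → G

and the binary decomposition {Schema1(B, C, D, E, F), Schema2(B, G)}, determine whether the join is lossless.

Yes

Common attributes: Schema1 ∩ Schema2 = {B}.
Closure of {B}: B → D applies, adding D; B, D → G applies, adding G; D → E, G applies, adding E. So (B)⁺ = {B, D, E, G}.
This closure contains every attribute of Schema2, so Schema1 ∩ Schema2 → Schema2. The join is lossless.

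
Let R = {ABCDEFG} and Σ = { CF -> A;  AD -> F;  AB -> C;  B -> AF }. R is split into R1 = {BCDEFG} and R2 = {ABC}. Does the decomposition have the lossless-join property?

Yes

Common attributes: R1 ∩ R2 = {BC}.
Closure of {BC}: B → AF applies, adding AF. So (BC)⁺ = {ABCF}.
This closure contains every attribute of R2, so R1 ∩ R2 → R2. The join is lossless.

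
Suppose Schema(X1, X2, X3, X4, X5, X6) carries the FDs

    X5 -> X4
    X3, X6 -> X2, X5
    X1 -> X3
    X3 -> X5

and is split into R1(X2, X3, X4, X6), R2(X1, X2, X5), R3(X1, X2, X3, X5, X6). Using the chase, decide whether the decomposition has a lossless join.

Chase test. Columns are X1, X2, X3, X4, X5, X6; row i has aⱼ where attribute j ∈ Ri, else bᵢⱼ.
Initial tableau (one row per fragment):
  row 1: b11 a2 a3 a4 b15 a6
  row 2: a1 a2 b23 b24 a5 b26
  row 3: a1 a2 a3 b34 a5 a6
Rows 2 and 3 agree on X5; apply X5→X4 and equate their X4 entries.
Rows 1 and 3 agree on X3, X6; apply X3, X6→X2, X5 and equate their X2, X5 entries.
Rows 2 and 3 agree on X1; apply X1→X3 and equate their X3 entries.
Rows 1 and 2 agree on X5; apply X5→X4 and equate their X4 entries.
Row 3 is now all distinguished symbols — the join is lossless.

Yes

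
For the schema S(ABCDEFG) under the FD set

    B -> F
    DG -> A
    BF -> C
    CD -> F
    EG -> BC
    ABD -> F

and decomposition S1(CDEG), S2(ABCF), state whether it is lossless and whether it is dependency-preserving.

Lossless test: (C)⁺ = {C}, which is a superkey of neither fragment — lossy.
Dependency preservation: the restricted closure of {DG} across the fragments never reaches {A}, so DG → A cannot be enforced without a join — not preserved.

lossy and not dependency-preserving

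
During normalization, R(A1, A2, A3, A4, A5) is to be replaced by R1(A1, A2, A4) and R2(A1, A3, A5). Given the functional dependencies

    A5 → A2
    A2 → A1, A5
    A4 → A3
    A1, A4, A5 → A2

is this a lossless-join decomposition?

Common attributes: R1 ∩ R2 = {A1}.
No dependency enlarges {A1}, so (A1)⁺ = {A1}.
The closure contains neither all of R1 = {A1, A2, A4} nor all of R2 = {A1, A3, A5}, so the common attributes are not a superkey of either fragment. The join is lossy.

No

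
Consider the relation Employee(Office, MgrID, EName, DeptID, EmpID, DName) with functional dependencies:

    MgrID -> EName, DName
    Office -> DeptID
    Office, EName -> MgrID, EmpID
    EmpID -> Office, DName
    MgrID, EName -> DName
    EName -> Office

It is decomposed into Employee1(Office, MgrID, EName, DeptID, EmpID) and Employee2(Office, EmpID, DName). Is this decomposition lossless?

Common attributes: Employee1 ∩ Employee2 = {Office, EmpID}.
Closure of {Office, EmpID}: Office → DeptID applies, adding DeptID; EmpID → Office, DName applies, adding DName. So (Office, EmpID)⁺ = {Office, DeptID, EmpID, DName}.
This closure contains every attribute of Employee2, so Employee1 ∩ Employee2 → Employee2. The join is lossless.

Yes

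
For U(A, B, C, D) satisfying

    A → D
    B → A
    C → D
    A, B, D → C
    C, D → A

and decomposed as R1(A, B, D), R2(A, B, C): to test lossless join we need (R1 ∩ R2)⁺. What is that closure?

A, B, C, D

R1 ∩ R2 = {A, B}.
A → D applies, adding D
A, B, D → C applies, adding C
Closure: {A, B, C, D}.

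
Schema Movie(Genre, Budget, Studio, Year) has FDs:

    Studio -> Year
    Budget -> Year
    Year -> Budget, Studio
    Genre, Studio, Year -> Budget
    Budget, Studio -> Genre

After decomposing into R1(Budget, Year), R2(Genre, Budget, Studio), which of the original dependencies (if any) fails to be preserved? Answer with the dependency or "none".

none

Studio → Year: restricted closure across fragments reaches Year.
Budget → Year lies within R1.
Year → Budget, Studio: restricted closure across fragments reaches Budget, Studio.
Genre, Studio, Year → Budget: restricted closure across fragments reaches Budget.
Budget, Studio → Genre lies within R2.
Every dependency is enforceable on the fragments, so the decomposition is dependency-preserving.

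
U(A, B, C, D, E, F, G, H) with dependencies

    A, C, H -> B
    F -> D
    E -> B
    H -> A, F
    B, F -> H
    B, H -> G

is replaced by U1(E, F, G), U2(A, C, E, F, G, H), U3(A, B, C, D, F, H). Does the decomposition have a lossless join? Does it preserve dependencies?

Lossless test (chase): Rows 2 and 3 agree on A, C, H; apply A, C, H→B and equate their B entries. Rows 1 and 2 agree on F; apply F→D and equate their D entries. Rows 1 and 3 agree on F; apply F→D and equate their D entries. Rows 1 and 2 agree on E; apply E→B and equate their B entries. Rows 1 and 2 agree on B, F; apply B, F→H and equate their H entries. Rows 1 and 3 agree on B, H; apply B, H→G and equate their G entries. Rows 1 and 2 agree on H; apply H→A, F and equate their A, F entries. Row 2 is now all distinguished symbols — the join is lossless.
Dependency preservation: the restricted closure of {E} across the fragments never reaches {B}, so E → B cannot be enforced without a join — not preserved.

lossless but not dependency-preserving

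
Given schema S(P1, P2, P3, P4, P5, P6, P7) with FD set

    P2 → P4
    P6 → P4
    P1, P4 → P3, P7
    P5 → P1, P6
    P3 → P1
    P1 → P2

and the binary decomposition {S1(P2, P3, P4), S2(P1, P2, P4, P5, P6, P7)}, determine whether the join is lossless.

No

Common attributes: S1 ∩ S2 = {P2, P4}.
No dependency enlarges {P2, P4}, so (P2, P4)⁺ = {P2, P4}.
The closure contains neither all of S1 = {P2, P3, P4} nor all of S2 = {P1, P2, P4, P5, P6, P7}, so the common attributes are not a superkey of either fragment. The join is lossy.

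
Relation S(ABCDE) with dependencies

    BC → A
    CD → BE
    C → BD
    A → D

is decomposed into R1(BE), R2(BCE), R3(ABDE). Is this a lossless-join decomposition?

Chase test. Columns are ABCDE; row i has aⱼ where attribute j ∈ Ri, else bᵢⱼ.
Initial tableau (one row per fragment):
  row 1: b11 a2 b13 b14 a5
  row 2: b21 a2 a3 b24 a5
  row 3: a1 a2 b33 a4 a5
No row becomes fully distinguished — the join is lossy.

No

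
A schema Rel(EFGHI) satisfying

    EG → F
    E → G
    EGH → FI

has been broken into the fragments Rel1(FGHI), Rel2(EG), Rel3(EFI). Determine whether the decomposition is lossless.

No

Chase test. Columns are EFGHI; row i has aⱼ where attribute j ∈ Reli, else bᵢⱼ.
Initial tableau (one row per fragment):
  row 1: b11 a2 a3 a4 a5
  row 2: a1 b22 a3 b24 b25
  row 3: a1 a2 b33 b34 a5
Rows 2 and 3 agree on E; apply E→G and equate their G entries.
Rows 2 and 3 agree on EG; apply EG→F and equate their F entries.
No row becomes fully distinguished — the join is lossy.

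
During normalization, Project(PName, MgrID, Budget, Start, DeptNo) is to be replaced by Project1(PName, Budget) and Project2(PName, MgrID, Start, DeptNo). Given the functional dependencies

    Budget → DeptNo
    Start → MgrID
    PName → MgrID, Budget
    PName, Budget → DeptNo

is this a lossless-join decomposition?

Common attributes: Project1 ∩ Project2 = {PName}.
Closure of {PName}: PName → MgrID, Budget applies, adding MgrID, Budget; PName, Budget → DeptNo applies, adding DeptNo. So (PName)⁺ = {PName, MgrID, Budget, DeptNo}.
This closure contains every attribute of Project1, so Project1 ∩ Project2 → Project1. The join is lossless.

Yes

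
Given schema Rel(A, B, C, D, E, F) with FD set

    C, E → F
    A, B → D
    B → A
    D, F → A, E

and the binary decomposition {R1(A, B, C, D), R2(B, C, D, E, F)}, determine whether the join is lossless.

Common attributes: R1 ∩ R2 = {B, C, D}.
Closure of {B, C, D}: B → A applies, adding A. So (B, C, D)⁺ = {A, B, C, D}.
This closure contains every attribute of R1, so R1 ∩ R2 → R1. The join is lossless.

Yes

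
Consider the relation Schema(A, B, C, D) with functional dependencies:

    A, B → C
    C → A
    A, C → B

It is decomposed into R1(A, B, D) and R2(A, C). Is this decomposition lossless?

No

Common attributes: R1 ∩ R2 = {A}.
No dependency enlarges {A}, so (A)⁺ = {A}.
The closure contains neither all of R1 = {A, B, D} nor all of R2 = {A, C}, so the common attributes are not a superkey of either fragment. The join is lossy.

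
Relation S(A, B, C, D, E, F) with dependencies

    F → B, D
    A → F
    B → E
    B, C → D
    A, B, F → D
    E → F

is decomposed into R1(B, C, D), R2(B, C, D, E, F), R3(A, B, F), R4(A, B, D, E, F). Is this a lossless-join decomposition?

No

Chase test. Columns are A, B, C, D, E, F; row i has aⱼ where attribute j ∈ Ri, else bᵢⱼ.
Initial tableau (one row per fragment):
  row 1: b11 a2 a3 a4 b15 b16
  row 2: b21 a2 a3 a4 a5 a6
  row 3: a1 a2 b33 b34 b35 a6
  row 4: a1 a2 b43 a4 a5 a6
Rows 2 and 3 agree on F; apply F→B, D and equate their B, D entries.
Rows 1 and 2 agree on B; apply B→E and equate their E entries.
Rows 1 and 3 agree on B; apply B→E and equate their E entries.
Rows 1 and 2 agree on E; apply E→F and equate their F entries.
No row becomes fully distinguished — the join is lossy.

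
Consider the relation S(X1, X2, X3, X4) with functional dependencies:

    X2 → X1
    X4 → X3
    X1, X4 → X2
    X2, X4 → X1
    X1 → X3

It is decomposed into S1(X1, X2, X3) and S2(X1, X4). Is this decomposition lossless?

Common attributes: S1 ∩ S2 = {X1}.
Closure of {X1}: X1 → X3 applies, adding X3. So (X1)⁺ = {X1, X3}.
The closure contains neither all of S1 = {X1, X2, X3} nor all of S2 = {X1, X4}, so the common attributes are not a superkey of either fragment. The join is lossy.

No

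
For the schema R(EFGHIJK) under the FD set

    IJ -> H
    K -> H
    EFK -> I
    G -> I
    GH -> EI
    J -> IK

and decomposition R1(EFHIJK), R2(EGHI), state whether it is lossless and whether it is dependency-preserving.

Lossless test: (EHI)⁺ = {EHI}, which is a superkey of neither fragment — lossy.
Dependency preservation: every FD's attributes lie within a single fragment, so each can be enforced locally — preserved.

lossy but dependency-preserving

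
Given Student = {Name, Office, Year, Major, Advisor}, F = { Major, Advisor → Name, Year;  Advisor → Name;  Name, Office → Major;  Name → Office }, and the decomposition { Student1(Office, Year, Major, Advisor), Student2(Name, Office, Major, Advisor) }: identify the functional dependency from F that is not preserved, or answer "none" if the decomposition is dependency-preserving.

Major, Advisor → Name, Year: restricted closure across fragments reaches Name, Year.
Advisor → Name lies within Student2.
Name, Office → Major lies within Student2.
Name → Office lies within Student2.
Every dependency is enforceable on the fragments, so the decomposition is dependency-preserving.

none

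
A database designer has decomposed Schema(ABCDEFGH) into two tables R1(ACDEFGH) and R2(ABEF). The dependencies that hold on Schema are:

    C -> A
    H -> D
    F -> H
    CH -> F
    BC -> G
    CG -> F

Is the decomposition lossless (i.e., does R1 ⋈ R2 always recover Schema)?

Common attributes: R1 ∩ R2 = {AEF}.
Closure of {AEF}: F → H applies, adding H; H → D applies, adding D. So (AEF)⁺ = {ADEFH}.
The closure contains neither all of R1 = {ACDEFGH} nor all of R2 = {ABEF}, so the common attributes are not a superkey of either fragment. The join is lossy.

No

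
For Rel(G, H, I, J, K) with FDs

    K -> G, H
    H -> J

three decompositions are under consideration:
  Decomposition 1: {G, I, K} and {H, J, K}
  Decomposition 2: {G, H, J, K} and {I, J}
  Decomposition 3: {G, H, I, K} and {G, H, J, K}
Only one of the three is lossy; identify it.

Decomposition 2

Decomposition 1: common = {K}, closure = {G, H, J, K} → lossless.
Decomposition 2: common = {J}, closure = {J} → lossy.
Decomposition 3: common = {G, H, K}, closure = {G, H, J, K} → lossless.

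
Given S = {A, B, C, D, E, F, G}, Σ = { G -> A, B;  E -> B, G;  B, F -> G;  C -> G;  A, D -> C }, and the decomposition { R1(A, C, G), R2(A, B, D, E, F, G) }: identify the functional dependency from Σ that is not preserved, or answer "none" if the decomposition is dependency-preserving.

A, D -> C

Check A, D → C: no single fragment contains all of {A, C, D}, and the restricted closure of {A, D} across the fragments never reaches {C}.
G → A, B is preserved.
E → B, G is preserved.
B, F → G is preserved.
C → G is preserved.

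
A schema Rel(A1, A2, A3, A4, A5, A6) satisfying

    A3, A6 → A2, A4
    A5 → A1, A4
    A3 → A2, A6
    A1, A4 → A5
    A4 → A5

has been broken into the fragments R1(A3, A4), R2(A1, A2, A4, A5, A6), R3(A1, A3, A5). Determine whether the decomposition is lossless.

Chase test. Columns are A1, A2, A3, A4, A5, A6; row i has aⱼ where attribute j ∈ Ri, else bᵢⱼ.
Initial tableau (one row per fragment):
  row 1: b11 b12 a3 a4 b15 b16
  row 2: a1 a2 b23 a4 a5 a6
  row 3: a1 b32 a3 b34 a5 b36
Rows 2 and 3 agree on A5; apply A5→A1, A4 and equate their A1, A4 entries.
Rows 1 and 3 agree on A3; apply A3→A2, A6 and equate their A2, A6 entries.
Rows 1 and 2 agree on A4; apply A4→A5 and equate their A5 entries.
Rows 1 and 2 agree on A5; apply A5→A1, A4 and equate their A1, A4 entries.
No row becomes fully distinguished — the join is lossy.

No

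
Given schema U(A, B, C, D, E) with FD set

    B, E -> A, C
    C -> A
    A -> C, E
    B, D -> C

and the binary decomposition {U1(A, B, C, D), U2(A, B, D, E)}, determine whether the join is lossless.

Yes

Common attributes: U1 ∩ U2 = {A, B, D}.
Closure of {A, B, D}: A → C, E applies, adding C, E. So (A, B, D)⁺ = {A, B, C, D, E}.
This closure contains every attribute of U1, so U1 ∩ U2 → U1. The join is lossless.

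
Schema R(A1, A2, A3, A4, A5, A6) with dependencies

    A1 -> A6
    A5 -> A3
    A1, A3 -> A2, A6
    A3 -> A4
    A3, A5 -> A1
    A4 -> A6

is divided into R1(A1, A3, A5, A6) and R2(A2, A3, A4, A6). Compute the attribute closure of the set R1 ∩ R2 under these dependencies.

A3, A4, A6

R1 ∩ R2 = {A3, A6}.
A3 → A4 applies, adding A4
Closure: {A3, A4, A6}.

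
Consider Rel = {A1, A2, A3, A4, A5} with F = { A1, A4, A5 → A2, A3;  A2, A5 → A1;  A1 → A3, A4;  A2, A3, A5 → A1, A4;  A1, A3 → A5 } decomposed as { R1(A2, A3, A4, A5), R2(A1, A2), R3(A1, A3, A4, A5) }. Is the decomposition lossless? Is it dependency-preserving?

Lossless test (chase): Rows 2 and 3 agree on A1; apply A1→A3, A4 and equate their A3, A4 entries. Rows 2 and 3 agree on A1, A3; apply A1, A3→A5 and equate their A5 entries. Rows 2 and 3 agree on A1, A4, A5; apply A1, A4, A5→A2, A3 and equate their A2, A3 entries. Rows 1 and 2 agree on A2, A5; apply A2, A5→A1 and equate their A1 entries. Row 1 is now all distinguished symbols — the join is lossless.
Dependency preservation: the restricted closure of {A2, A5} across the fragments never reaches {A1}, so A2, A5 → A1 cannot be enforced without a join — not preserved.

lossless but not dependency-preserving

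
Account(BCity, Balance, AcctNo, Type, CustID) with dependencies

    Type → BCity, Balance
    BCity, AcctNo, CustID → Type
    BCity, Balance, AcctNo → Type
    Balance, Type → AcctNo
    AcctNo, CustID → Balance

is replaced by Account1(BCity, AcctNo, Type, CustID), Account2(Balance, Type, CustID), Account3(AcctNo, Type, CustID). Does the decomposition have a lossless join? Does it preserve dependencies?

Lossless test (chase): Rows 1 and 2 agree on Type; apply Type→BCity, Balance and equate their BCity, Balance entries. Rows 1 and 3 agree on Type; apply Type→BCity, Balance and equate their BCity, Balance entries. Rows 1 and 2 agree on Balance, Type; apply Balance, Type→AcctNo and equate their AcctNo entries. Row 1 is now all distinguished symbols — the join is lossless.
Dependency preservation: the restricted closure of {BCity, Balance, AcctNo} across the fragments never reaches {Type}, so BCity, Balance, AcctNo → Type cannot be enforced without a join — not preserved.

lossless but not dependency-preserving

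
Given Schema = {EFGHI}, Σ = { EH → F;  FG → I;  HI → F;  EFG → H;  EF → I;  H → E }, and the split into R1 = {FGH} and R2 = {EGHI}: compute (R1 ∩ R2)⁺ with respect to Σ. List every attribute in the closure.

EFGHI

R1 ∩ R2 = {GH}.
H → E applies, adding E
EH → F applies, adding F
FG → I applies, adding I
Closure: {EFGHI}.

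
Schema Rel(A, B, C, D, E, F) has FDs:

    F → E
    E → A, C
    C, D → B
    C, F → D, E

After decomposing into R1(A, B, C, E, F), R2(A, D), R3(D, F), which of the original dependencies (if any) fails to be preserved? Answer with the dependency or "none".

Check C, D → B: no single fragment contains all of {B, C, D}, and the restricted closure of {C, D} across the fragments never reaches {B}.
F → E is preserved.
E → A, C is preserved.
C, F → D, E is preserved.

C, D → B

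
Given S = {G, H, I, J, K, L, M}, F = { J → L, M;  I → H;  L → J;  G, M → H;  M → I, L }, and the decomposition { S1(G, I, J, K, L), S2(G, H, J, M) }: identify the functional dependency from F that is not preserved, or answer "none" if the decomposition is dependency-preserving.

I → H

Check I → H: no single fragment contains all of {H, I}, and the restricted closure of {I} across the fragments never reaches {H}.
J → L, M is preserved.
L → J is preserved.
G, M → H is preserved.
M → I, L is preserved.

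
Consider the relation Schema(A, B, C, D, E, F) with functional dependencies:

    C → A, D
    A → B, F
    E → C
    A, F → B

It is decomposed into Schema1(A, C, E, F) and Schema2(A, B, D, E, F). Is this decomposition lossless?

Yes

Common attributes: Schema1 ∩ Schema2 = {A, E, F}.
Closure of {A, E, F}: A → B, F applies, adding B; E → C applies, adding C; C → A, D applies, adding D. So (A, E, F)⁺ = {A, B, C, D, E, F}.
This closure contains every attribute of Schema1, so Schema1 ∩ Schema2 → Schema1. The join is lossless.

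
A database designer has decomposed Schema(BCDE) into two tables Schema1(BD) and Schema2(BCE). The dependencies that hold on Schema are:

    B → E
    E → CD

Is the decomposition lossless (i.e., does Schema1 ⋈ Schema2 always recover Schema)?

Yes

Common attributes: Schema1 ∩ Schema2 = {B}.
Closure of {B}: B → E applies, adding E; E → CD applies, adding CD. So (B)⁺ = {BCDE}.
This closure contains every attribute of Schema1, so Schema1 ∩ Schema2 → Schema1. The join is lossless.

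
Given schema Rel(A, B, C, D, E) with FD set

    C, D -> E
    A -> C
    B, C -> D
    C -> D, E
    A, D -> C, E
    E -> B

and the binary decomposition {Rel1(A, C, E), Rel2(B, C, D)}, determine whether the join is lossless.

Yes

Common attributes: Rel1 ∩ Rel2 = {C}.
Closure of {C}: C → D, E applies, adding D, E; E → B applies, adding B. So (C)⁺ = {B, C, D, E}.
This closure contains every attribute of Rel2, so Rel1 ∩ Rel2 → Rel2. The join is lossless.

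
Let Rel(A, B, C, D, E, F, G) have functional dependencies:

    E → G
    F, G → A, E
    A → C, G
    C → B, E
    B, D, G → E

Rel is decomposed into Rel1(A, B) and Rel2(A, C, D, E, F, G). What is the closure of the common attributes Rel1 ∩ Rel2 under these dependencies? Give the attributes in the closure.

Rel1 ∩ Rel2 = {A}.
A → C, G applies, adding C, G
C → B, E applies, adding B, E
Closure: {A, B, C, E, G}.

A, B, C, E, G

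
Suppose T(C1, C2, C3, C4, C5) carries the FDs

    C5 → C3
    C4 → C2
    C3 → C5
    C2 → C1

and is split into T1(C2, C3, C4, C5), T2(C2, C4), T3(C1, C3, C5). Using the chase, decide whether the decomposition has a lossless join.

No

Chase test. Columns are C1, C2, C3, C4, C5; row i has aⱼ where attribute j ∈ Ti, else bᵢⱼ.
Initial tableau (one row per fragment):
  row 1: b11 a2 a3 a4 a5
  row 2: b21 a2 b23 a4 b25
  row 3: a1 b32 a3 b34 a5
Rows 1 and 2 agree on C2; apply C2→C1 and equate their C1 entries.
No row becomes fully distinguished — the join is lossy.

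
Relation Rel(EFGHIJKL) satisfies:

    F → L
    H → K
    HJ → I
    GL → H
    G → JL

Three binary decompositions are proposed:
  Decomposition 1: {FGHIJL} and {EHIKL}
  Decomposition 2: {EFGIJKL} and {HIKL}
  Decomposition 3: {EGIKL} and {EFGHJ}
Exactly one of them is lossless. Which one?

Decomposition 1: common = {HIL}, closure = {HIKL} → lossy.
Decomposition 2: common = {IKL}, closure = {IKL} → lossy.
Decomposition 3: common = {EG}, closure = {EGHIJKL} → lossless.

Decomposition 3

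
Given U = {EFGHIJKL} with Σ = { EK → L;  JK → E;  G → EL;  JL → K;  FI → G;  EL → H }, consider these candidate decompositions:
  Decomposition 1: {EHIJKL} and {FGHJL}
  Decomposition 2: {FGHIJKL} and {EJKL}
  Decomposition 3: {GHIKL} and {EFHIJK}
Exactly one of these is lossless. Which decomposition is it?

Decomposition 2

Decomposition 1: common = {HJL}, closure = {EHJKL} → lossy.
Decomposition 2: common = {JKL}, closure = {EHJKL} → lossless.
Decomposition 3: common = {HIK}, closure = {HIK} → lossy.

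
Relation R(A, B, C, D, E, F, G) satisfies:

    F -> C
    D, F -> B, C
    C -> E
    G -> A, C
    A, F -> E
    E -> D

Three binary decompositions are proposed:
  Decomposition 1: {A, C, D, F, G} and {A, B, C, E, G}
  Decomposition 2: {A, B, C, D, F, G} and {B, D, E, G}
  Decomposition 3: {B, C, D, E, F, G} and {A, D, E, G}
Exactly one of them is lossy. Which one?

Decomposition 1

Decomposition 1: common = {A, C, G}, closure = {A, C, D, E, G} → lossy.
Decomposition 2: common = {B, D, G}, closure = {A, B, C, D, E, G} → lossless.
Decomposition 3: common = {D, E, G}, closure = {A, C, D, E, G} → lossless.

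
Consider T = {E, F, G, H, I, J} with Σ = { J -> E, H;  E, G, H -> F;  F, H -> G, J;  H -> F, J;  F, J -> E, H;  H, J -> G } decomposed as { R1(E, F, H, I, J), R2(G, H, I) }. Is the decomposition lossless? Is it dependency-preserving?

Lossless test: (H, I)⁺ = {E, F, G, H, I, J}, which contains all of one fragment — lossless.
Dependency preservation: E, G, H → F; F, H → G, J; H, J → G are not contained in any single fragment, but the restricted closure of each left-hand side across the fragments still reaches the right-hand side; the remaining FDs each lie inside some fragment. All dependencies are preserved.

lossless and dependency-preserving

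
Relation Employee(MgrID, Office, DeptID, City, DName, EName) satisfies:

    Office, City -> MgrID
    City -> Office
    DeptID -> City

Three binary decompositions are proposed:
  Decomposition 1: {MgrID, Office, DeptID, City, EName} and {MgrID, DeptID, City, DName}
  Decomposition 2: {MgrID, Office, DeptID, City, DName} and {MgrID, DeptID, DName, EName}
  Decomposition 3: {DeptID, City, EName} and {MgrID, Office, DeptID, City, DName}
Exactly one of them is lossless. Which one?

Decomposition 2

Decomposition 1: common = {MgrID, DeptID, City}, closure = {MgrID, Office, DeptID, City} → lossy.
Decomposition 2: common = {MgrID, DeptID, DName}, closure = {MgrID, Office, DeptID, City, DName} → lossless.
Decomposition 3: common = {DeptID, City}, closure = {MgrID, Office, DeptID, City} → lossy.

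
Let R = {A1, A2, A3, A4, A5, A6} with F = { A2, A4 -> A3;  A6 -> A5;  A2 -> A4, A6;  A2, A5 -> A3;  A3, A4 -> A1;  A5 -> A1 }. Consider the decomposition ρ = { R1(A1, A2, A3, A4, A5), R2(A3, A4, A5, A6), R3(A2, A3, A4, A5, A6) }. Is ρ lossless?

Chase test. Columns are A1, A2, A3, A4, A5, A6; row i has aⱼ where attribute j ∈ Ri, else bᵢⱼ.
Initial tableau (one row per fragment):
  row 1: a1 a2 a3 a4 a5 b16
  row 2: b21 b22 a3 a4 a5 a6
  row 3: b31 a2 a3 a4 a5 a6
Rows 1 and 3 agree on A2; apply A2→A4, A6 and equate their A4, A6 entries.
Rows 1 and 2 agree on A3, A4; apply A3, A4→A1 and equate their A1 entries.
Rows 1 and 3 agree on A3, A4; apply A3, A4→A1 and equate their A1 entries.
Row 1 is now all distinguished symbols — the join is lossless.

Yes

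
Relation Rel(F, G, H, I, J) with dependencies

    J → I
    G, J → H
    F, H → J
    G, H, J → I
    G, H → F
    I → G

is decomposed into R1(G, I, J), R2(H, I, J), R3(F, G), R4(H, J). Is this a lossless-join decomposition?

Chase test. Columns are F, G, H, I, J; row i has aⱼ where attribute j ∈ Ri, else bᵢⱼ.
Initial tableau (one row per fragment):
  row 1: b11 a2 b13 a4 a5
  row 2: b21 b22 a3 a4 a5
  row 3: a1 a2 b33 b34 b35
  row 4: b41 b42 a3 b44 a5
Rows 1 and 4 agree on J; apply J→I and equate their I entries.
Rows 1 and 2 agree on I; apply I→G and equate their G entries.
Rows 1 and 4 agree on I; apply I→G and equate their G entries.
Rows 1 and 2 agree on G, J; apply G, J→H and equate their H entries.
Rows 1 and 2 agree on G, H; apply G, H→F and equate their F entries.
Rows 1 and 4 agree on G, H; apply G, H→F and equate their F entries.
No row becomes fully distinguished — the join is lossy.

No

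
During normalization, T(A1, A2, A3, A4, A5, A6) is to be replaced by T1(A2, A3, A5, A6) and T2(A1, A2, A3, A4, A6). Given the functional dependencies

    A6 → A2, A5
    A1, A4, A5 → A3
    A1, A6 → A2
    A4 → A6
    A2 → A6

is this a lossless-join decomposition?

Yes

Common attributes: T1 ∩ T2 = {A2, A3, A6}.
Closure of {A2, A3, A6}: A6 → A2, A5 applies, adding A5. So (A2, A3, A6)⁺ = {A2, A3, A5, A6}.
This closure contains every attribute of T1, so T1 ∩ T2 → T1. The join is lossless.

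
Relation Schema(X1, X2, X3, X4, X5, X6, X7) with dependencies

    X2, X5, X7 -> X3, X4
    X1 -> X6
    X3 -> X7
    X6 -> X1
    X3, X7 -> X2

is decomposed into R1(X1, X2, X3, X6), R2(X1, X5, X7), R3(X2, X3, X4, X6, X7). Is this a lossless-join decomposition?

Chase test. Columns are X1, X2, X3, X4, X5, X6, X7; row i has aⱼ where attribute j ∈ Ri, else bᵢⱼ.
Initial tableau (one row per fragment):
  row 1: a1 a2 a3 b14 b15 a6 b17
  row 2: a1 b22 b23 b24 a5 b26 a7
  row 3: b31 a2 a3 a4 b35 a6 a7
Rows 1 and 2 agree on X1; apply X1→X6 and equate their X6 entries.
Rows 1 and 3 agree on X3; apply X3→X7 and equate their X7 entries.
Rows 1 and 3 agree on X6; apply X6→X1 and equate their X1 entries.
No row becomes fully distinguished — the join is lossy.

No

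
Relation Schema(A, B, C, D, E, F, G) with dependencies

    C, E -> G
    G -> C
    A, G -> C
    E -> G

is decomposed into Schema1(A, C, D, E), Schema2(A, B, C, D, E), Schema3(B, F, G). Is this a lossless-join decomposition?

No

Chase test. Columns are A, B, C, D, E, F, G; row i has aⱼ where attribute j ∈ Schemai, else bᵢⱼ.
Initial tableau (one row per fragment):
  row 1: a1 b12 a3 a4 a5 b16 b17
  row 2: a1 a2 a3 a4 a5 b26 b27
  row 3: b31 a2 b33 b34 b35 a6 a7
Rows 1 and 2 agree on C, E; apply C, E→G and equate their G entries.
No row becomes fully distinguished — the join is lossy.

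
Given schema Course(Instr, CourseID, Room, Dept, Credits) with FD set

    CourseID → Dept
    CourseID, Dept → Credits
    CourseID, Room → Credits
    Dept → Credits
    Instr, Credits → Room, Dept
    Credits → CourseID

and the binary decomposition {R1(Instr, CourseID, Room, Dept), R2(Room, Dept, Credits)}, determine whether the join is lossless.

Common attributes: R1 ∩ R2 = {Room, Dept}.
Closure of {Room, Dept}: Dept → Credits applies, adding Credits; Credits → CourseID applies, adding CourseID. So (Room, Dept)⁺ = {CourseID, Room, Dept, Credits}.
This closure contains every attribute of R2, so R1 ∩ R2 → R2. The join is lossless.

Yes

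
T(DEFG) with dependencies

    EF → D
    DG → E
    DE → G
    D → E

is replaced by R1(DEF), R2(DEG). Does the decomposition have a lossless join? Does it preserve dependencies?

Lossless test: (DE)⁺ = {DEG}, which contains all of one fragment — lossless.
Dependency preservation: every FD's attributes lie within a single fragment, so each can be enforced locally — preserved.

lossless and dependency-preserving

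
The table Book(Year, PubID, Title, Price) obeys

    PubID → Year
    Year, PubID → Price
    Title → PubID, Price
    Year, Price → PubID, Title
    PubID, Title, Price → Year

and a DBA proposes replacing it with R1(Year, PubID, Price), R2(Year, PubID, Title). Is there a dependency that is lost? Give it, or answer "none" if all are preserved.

PubID → Year lies within R1.
Year, PubID → Price lies within R1.
Title → PubID, Price: restricted closure across fragments reaches PubID, Price.
Year, Price → PubID, Title: restricted closure across fragments reaches PubID, Title.
PubID, Title, Price → Year: restricted closure across fragments reaches Year.
Every dependency is enforceable on the fragments, so the decomposition is dependency-preserving.

none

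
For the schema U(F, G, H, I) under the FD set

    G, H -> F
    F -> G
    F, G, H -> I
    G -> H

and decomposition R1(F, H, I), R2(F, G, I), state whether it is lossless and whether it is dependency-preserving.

lossless and dependency-preserving

Lossless test: (F, I)⁺ = {F, G, H, I}, which contains all of one fragment — lossless.
Dependency preservation: G, H → F; F, G, H → I; G → H are not contained in any single fragment, but the restricted closure of each left-hand side across the fragments still reaches the right-hand side; the remaining FDs each lie inside some fragment. All dependencies are preserved.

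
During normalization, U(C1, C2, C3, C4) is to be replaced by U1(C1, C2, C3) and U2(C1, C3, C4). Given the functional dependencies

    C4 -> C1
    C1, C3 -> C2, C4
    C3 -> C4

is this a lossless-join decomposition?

Common attributes: U1 ∩ U2 = {C1, C3}.
Closure of {C1, C3}: C1, C3 → C2, C4 applies, adding C2, C4. So (C1, C3)⁺ = {C1, C2, C3, C4}.
This closure contains every attribute of U1, so U1 ∩ U2 → U1. The join is lossless.

Yes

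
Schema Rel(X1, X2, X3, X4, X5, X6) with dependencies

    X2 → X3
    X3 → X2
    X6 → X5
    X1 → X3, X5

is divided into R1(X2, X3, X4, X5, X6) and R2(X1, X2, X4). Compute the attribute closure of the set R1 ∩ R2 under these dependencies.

X2, X3, X4

R1 ∩ R2 = {X2, X4}.
X2 → X3 applies, adding X3
Closure: {X2, X3, X4}.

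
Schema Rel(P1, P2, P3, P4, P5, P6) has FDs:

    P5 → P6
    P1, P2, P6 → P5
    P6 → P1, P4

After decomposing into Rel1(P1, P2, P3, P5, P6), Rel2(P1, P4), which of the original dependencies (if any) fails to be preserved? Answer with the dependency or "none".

Check P6 → P1, P4: no single fragment contains all of {P1, P4, P6}, and the restricted closure of {P6} across the fragments never reaches {P1, P4}.
P5 → P6 is preserved.
P1, P2, P6 → P5 is preserved.

P6 → P1, P4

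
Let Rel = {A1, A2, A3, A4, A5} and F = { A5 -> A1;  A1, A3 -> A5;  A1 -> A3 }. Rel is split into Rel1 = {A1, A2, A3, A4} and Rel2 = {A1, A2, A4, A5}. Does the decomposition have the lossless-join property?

Yes

Common attributes: Rel1 ∩ Rel2 = {A1, A2, A4}.
Closure of {A1, A2, A4}: A1 → A3 applies, adding A3; A1, A3 → A5 applies, adding A5. So (A1, A2, A4)⁺ = {A1, A2, A3, A4, A5}.
This closure contains every attribute of Rel1, so Rel1 ∩ Rel2 → Rel1. The join is lossless.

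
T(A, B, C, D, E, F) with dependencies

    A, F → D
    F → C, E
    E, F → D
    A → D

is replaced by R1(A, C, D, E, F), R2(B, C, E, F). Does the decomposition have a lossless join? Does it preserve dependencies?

Lossless test: (C, E, F)⁺ = {C, D, E, F}, which is a superkey of neither fragment — lossy.
Dependency preservation: every FD's attributes lie within a single fragment, so each can be enforced locally — preserved.

lossy but dependency-preserving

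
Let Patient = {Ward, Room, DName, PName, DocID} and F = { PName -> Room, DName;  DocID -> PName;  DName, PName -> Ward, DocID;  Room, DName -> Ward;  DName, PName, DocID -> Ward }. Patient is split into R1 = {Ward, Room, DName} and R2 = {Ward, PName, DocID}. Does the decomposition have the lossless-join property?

No

Common attributes: R1 ∩ R2 = {Ward}.
No dependency enlarges {Ward}, so (Ward)⁺ = {Ward}.
The closure contains neither all of R1 = {Ward, Room, DName} nor all of R2 = {Ward, PName, DocID}, so the common attributes are not a superkey of either fragment. The join is lossy.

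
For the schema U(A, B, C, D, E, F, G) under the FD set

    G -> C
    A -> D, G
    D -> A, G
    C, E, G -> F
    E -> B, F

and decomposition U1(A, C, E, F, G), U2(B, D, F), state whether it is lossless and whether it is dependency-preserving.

lossy and not dependency-preserving

Lossless test: (F)⁺ = {F}, which is a superkey of neither fragment — lossy.
Dependency preservation: the restricted closure of {A} across the fragments never reaches {D, G}, so A → D, G cannot be enforced without a join — not preserved.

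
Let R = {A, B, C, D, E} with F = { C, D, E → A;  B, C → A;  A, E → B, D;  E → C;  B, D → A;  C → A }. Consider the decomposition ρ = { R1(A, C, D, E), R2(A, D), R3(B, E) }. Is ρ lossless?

Yes

Chase test. Columns are A, B, C, D, E; row i has aⱼ where attribute j ∈ Ri, else bᵢⱼ.
Initial tableau (one row per fragment):
  row 1: a1 b12 a3 a4 a5
  row 2: a1 b22 b23 a4 b25
  row 3: b31 a2 b33 b34 a5
Rows 1 and 3 agree on E; apply E→C and equate their C entries.
Rows 1 and 3 agree on C; apply C→A and equate their A entries.
Rows 1 and 3 agree on A, E; apply A, E→B, D and equate their B, D entries.
Row 1 is now all distinguished symbols — the join is lossless.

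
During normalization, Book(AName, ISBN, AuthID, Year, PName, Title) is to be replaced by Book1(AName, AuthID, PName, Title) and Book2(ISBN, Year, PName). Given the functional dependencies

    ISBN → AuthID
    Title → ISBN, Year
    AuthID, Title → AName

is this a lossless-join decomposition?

Common attributes: Book1 ∩ Book2 = {PName}.
No dependency enlarges {PName}, so (PName)⁺ = {PName}.
The closure contains neither all of Book1 = {AName, AuthID, PName, Title} nor all of Book2 = {ISBN, Year, PName}, so the common attributes are not a superkey of either fragment. The join is lossy.

No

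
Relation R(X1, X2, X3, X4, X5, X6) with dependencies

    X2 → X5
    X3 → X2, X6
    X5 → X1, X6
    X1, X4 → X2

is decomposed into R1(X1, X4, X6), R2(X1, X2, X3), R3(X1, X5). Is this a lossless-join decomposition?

No

Chase test. Columns are X1, X2, X3, X4, X5, X6; row i has aⱼ where attribute j ∈ Ri, else bᵢⱼ.
Initial tableau (one row per fragment):
  row 1: a1 b12 b13 a4 b15 a6
  row 2: a1 a2 a3 b24 b25 b26
  row 3: a1 b32 b33 b34 a5 b36
No row becomes fully distinguished — the join is lossy.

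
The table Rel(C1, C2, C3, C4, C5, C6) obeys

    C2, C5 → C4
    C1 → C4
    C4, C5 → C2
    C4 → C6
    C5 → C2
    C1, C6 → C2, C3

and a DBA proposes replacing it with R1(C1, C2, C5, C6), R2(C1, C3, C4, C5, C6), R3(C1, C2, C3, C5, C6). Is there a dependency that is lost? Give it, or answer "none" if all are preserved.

C2, C5 → C4: restricted closure across fragments reaches C4.
C1 → C4 lies within R2.
C4, C5 → C2: restricted closure across fragments reaches C2.
C4 → C6 lies within R2.
C5 → C2 lies within R1.
C1, C6 → C2, C3 lies within R3.
Every dependency is enforceable on the fragments, so the decomposition is dependency-preserving.

none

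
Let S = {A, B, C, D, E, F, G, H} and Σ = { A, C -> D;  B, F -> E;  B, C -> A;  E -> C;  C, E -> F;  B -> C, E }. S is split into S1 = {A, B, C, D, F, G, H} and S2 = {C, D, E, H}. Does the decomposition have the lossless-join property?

No

Common attributes: S1 ∩ S2 = {C, D, H}.
No dependency enlarges {C, D, H}, so (C, D, H)⁺ = {C, D, H}.
The closure contains neither all of S1 = {A, B, C, D, F, G, H} nor all of S2 = {C, D, E, H}, so the common attributes are not a superkey of either fragment. The join is lossy.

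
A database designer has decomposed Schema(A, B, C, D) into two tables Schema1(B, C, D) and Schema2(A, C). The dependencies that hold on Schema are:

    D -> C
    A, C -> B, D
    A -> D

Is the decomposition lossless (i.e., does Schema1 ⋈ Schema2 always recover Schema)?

No

Common attributes: Schema1 ∩ Schema2 = {C}.
No dependency enlarges {C}, so (C)⁺ = {C}.
The closure contains neither all of Schema1 = {B, C, D} nor all of Schema2 = {A, C}, so the common attributes are not a superkey of either fragment. The join is lossy.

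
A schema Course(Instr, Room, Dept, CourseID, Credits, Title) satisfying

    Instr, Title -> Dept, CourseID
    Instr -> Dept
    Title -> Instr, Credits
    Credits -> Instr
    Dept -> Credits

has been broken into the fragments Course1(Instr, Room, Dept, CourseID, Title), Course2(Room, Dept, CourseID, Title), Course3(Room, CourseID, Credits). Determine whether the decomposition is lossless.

Chase test. Columns are Instr, Room, Dept, CourseID, Credits, Title; row i has aⱼ where attribute j ∈ Coursei, else bᵢⱼ.
Initial tableau (one row per fragment):
  row 1: a1 a2 a3 a4 b15 a6
  row 2: b21 a2 a3 a4 b25 a6
  row 3: b31 a2 b33 a4 a5 b36
Rows 1 and 2 agree on Title; apply Title→Instr, Credits and equate their Instr, Credits entries.
No row becomes fully distinguished — the join is lossy.

No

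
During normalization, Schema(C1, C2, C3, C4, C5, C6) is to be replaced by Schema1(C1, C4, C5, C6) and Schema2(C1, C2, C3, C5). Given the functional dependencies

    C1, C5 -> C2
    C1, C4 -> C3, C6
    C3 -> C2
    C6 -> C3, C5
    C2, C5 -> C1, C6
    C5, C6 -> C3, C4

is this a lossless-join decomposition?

Common attributes: Schema1 ∩ Schema2 = {C1, C5}.
Closure of {C1, C5}: C1, C5 → C2 applies, adding C2; C2, C5 → C1, C6 applies, adding C6; C5, C6 → C3, C4 applies, adding C3, C4. So (C1, C5)⁺ = {C1, C2, C3, C4, C5, C6}.
This closure contains every attribute of Schema1, so Schema1 ∩ Schema2 → Schema1. The join is lossless.

Yes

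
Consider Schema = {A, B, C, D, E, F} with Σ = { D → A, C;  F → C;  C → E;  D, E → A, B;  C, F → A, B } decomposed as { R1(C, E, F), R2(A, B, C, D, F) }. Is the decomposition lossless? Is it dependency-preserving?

lossless and dependency-preserving

Lossless test: (C, F)⁺ = {A, B, C, E, F}, which contains all of one fragment — lossless.
Dependency preservation: D, E → A, B is not contained in any single fragment, but the restricted closure of its left-hand side across the fragments still reaches the right-hand side; the remaining FDs each lie inside some fragment. All dependencies are preserved.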